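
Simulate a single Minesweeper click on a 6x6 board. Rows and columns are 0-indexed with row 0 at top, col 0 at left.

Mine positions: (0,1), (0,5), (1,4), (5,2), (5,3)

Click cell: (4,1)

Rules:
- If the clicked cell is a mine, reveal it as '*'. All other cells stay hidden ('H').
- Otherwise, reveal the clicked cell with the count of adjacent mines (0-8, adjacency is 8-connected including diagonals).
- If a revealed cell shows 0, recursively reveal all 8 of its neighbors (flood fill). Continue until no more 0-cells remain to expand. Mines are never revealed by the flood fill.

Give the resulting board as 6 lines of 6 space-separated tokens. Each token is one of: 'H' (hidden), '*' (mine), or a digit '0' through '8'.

H H H H H H
H H H H H H
H H H H H H
H H H H H H
H 1 H H H H
H H H H H H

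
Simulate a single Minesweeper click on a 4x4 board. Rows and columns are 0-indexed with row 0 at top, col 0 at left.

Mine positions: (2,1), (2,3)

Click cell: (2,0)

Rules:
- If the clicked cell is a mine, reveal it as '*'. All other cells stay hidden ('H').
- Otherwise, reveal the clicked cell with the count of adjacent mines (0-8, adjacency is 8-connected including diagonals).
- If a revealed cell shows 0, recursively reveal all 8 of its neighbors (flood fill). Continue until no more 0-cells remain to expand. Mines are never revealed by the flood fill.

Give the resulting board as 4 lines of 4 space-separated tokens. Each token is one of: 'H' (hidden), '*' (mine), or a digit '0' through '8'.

H H H H
H H H H
1 H H H
H H H H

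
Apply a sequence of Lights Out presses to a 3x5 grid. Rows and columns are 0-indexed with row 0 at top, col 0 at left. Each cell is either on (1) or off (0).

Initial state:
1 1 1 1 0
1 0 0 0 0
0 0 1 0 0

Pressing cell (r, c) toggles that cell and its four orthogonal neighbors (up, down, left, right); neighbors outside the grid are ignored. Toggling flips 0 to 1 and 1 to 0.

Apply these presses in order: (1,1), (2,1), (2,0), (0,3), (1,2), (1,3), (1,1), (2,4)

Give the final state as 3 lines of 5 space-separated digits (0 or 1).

Answer: 1 1 1 1 1
0 0 0 1 0
0 0 1 0 1

Derivation:
After press 1 at (1,1):
1 0 1 1 0
0 1 1 0 0
0 1 1 0 0

After press 2 at (2,1):
1 0 1 1 0
0 0 1 0 0
1 0 0 0 0

After press 3 at (2,0):
1 0 1 1 0
1 0 1 0 0
0 1 0 0 0

After press 4 at (0,3):
1 0 0 0 1
1 0 1 1 0
0 1 0 0 0

After press 5 at (1,2):
1 0 1 0 1
1 1 0 0 0
0 1 1 0 0

After press 6 at (1,3):
1 0 1 1 1
1 1 1 1 1
0 1 1 1 0

After press 7 at (1,1):
1 1 1 1 1
0 0 0 1 1
0 0 1 1 0

After press 8 at (2,4):
1 1 1 1 1
0 0 0 1 0
0 0 1 0 1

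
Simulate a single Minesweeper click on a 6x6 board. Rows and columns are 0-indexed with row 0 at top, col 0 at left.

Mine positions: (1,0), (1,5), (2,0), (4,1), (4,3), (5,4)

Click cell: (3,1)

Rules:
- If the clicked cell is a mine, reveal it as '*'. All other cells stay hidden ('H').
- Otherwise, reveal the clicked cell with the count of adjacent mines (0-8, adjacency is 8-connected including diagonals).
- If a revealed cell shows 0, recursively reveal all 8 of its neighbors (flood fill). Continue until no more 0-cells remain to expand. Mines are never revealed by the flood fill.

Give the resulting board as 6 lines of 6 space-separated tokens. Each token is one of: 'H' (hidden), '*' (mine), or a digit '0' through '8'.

H H H H H H
H H H H H H
H H H H H H
H 2 H H H H
H H H H H H
H H H H H H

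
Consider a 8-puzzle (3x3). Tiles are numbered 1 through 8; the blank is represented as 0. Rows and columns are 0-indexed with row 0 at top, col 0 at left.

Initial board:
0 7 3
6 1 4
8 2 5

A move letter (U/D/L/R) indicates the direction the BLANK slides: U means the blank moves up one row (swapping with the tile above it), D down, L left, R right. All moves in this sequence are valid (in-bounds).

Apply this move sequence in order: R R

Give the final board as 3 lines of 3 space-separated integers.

After move 1 (R):
7 0 3
6 1 4
8 2 5

After move 2 (R):
7 3 0
6 1 4
8 2 5

Answer: 7 3 0
6 1 4
8 2 5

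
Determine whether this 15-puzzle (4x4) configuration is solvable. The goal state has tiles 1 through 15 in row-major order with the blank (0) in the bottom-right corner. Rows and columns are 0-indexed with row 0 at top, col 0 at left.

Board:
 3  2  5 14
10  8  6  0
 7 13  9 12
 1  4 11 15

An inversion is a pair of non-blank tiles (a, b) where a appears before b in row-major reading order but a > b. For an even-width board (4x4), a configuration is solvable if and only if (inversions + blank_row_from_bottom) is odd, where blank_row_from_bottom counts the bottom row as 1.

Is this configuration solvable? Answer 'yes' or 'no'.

Answer: no

Derivation:
Inversions: 39
Blank is in row 1 (0-indexed from top), which is row 3 counting from the bottom (bottom = 1).
39 + 3 = 42, which is even, so the puzzle is not solvable.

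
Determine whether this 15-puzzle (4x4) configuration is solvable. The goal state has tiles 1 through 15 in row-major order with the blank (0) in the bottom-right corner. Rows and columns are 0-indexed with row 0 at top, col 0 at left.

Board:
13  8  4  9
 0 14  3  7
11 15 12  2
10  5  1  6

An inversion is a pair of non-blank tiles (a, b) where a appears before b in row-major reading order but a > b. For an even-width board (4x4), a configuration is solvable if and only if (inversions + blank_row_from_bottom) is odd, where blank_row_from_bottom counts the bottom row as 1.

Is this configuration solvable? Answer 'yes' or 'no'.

Answer: yes

Derivation:
Inversions: 64
Blank is in row 1 (0-indexed from top), which is row 3 counting from the bottom (bottom = 1).
64 + 3 = 67, which is odd, so the puzzle is solvable.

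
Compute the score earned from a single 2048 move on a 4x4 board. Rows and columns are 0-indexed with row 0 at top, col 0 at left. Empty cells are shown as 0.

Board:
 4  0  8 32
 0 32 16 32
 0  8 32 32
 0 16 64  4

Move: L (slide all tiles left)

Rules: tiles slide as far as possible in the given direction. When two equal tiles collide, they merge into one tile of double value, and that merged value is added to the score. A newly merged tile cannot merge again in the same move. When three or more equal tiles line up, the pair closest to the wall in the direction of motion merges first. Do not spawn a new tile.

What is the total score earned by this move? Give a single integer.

Answer: 64

Derivation:
Slide left:
row 0: [4, 0, 8, 32] -> [4, 8, 32, 0]  score +0 (running 0)
row 1: [0, 32, 16, 32] -> [32, 16, 32, 0]  score +0 (running 0)
row 2: [0, 8, 32, 32] -> [8, 64, 0, 0]  score +64 (running 64)
row 3: [0, 16, 64, 4] -> [16, 64, 4, 0]  score +0 (running 64)
Board after move:
 4  8 32  0
32 16 32  0
 8 64  0  0
16 64  4  0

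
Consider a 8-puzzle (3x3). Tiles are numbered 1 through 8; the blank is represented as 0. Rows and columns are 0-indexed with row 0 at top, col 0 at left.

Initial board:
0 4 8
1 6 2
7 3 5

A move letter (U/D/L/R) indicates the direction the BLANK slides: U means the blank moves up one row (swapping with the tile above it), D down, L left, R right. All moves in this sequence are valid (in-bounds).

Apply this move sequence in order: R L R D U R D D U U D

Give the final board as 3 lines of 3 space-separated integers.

Answer: 4 8 2
1 6 0
7 3 5

Derivation:
After move 1 (R):
4 0 8
1 6 2
7 3 5

After move 2 (L):
0 4 8
1 6 2
7 3 5

After move 3 (R):
4 0 8
1 6 2
7 3 5

After move 4 (D):
4 6 8
1 0 2
7 3 5

After move 5 (U):
4 0 8
1 6 2
7 3 5

After move 6 (R):
4 8 0
1 6 2
7 3 5

After move 7 (D):
4 8 2
1 6 0
7 3 5

After move 8 (D):
4 8 2
1 6 5
7 3 0

After move 9 (U):
4 8 2
1 6 0
7 3 5

After move 10 (U):
4 8 0
1 6 2
7 3 5

After move 11 (D):
4 8 2
1 6 0
7 3 5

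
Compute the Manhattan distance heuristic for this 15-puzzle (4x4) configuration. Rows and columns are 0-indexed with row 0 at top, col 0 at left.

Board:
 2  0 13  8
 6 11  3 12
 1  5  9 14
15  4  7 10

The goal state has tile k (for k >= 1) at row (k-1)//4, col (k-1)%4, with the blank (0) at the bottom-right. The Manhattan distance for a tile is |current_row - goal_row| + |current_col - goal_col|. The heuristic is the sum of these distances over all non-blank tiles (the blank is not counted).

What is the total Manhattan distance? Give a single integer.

Tile 2: (0,0)->(0,1) = 1
Tile 13: (0,2)->(3,0) = 5
Tile 8: (0,3)->(1,3) = 1
Tile 6: (1,0)->(1,1) = 1
Tile 11: (1,1)->(2,2) = 2
Tile 3: (1,2)->(0,2) = 1
Tile 12: (1,3)->(2,3) = 1
Tile 1: (2,0)->(0,0) = 2
Tile 5: (2,1)->(1,0) = 2
Tile 9: (2,2)->(2,0) = 2
Tile 14: (2,3)->(3,1) = 3
Tile 15: (3,0)->(3,2) = 2
Tile 4: (3,1)->(0,3) = 5
Tile 7: (3,2)->(1,2) = 2
Tile 10: (3,3)->(2,1) = 3
Sum: 1 + 5 + 1 + 1 + 2 + 1 + 1 + 2 + 2 + 2 + 3 + 2 + 5 + 2 + 3 = 33

Answer: 33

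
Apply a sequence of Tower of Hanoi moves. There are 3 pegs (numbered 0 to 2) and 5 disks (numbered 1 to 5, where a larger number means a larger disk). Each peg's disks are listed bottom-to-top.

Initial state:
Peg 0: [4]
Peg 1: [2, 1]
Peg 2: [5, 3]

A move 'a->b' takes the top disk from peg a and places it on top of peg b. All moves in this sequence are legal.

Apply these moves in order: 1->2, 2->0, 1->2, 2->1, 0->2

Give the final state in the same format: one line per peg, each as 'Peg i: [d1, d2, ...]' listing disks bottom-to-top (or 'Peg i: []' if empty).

After move 1 (1->2):
Peg 0: [4]
Peg 1: [2]
Peg 2: [5, 3, 1]

After move 2 (2->0):
Peg 0: [4, 1]
Peg 1: [2]
Peg 2: [5, 3]

After move 3 (1->2):
Peg 0: [4, 1]
Peg 1: []
Peg 2: [5, 3, 2]

After move 4 (2->1):
Peg 0: [4, 1]
Peg 1: [2]
Peg 2: [5, 3]

After move 5 (0->2):
Peg 0: [4]
Peg 1: [2]
Peg 2: [5, 3, 1]

Answer: Peg 0: [4]
Peg 1: [2]
Peg 2: [5, 3, 1]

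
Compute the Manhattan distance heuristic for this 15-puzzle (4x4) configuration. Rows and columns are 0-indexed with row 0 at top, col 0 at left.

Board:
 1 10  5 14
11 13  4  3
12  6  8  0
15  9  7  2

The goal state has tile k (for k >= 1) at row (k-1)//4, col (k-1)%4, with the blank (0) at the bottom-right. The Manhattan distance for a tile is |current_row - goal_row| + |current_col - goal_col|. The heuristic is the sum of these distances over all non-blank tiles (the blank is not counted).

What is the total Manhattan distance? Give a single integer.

Answer: 37

Derivation:
Tile 1: (0,0)->(0,0) = 0
Tile 10: (0,1)->(2,1) = 2
Tile 5: (0,2)->(1,0) = 3
Tile 14: (0,3)->(3,1) = 5
Tile 11: (1,0)->(2,2) = 3
Tile 13: (1,1)->(3,0) = 3
Tile 4: (1,2)->(0,3) = 2
Tile 3: (1,3)->(0,2) = 2
Tile 12: (2,0)->(2,3) = 3
Tile 6: (2,1)->(1,1) = 1
Tile 8: (2,2)->(1,3) = 2
Tile 15: (3,0)->(3,2) = 2
Tile 9: (3,1)->(2,0) = 2
Tile 7: (3,2)->(1,2) = 2
Tile 2: (3,3)->(0,1) = 5
Sum: 0 + 2 + 3 + 5 + 3 + 3 + 2 + 2 + 3 + 1 + 2 + 2 + 2 + 2 + 5 = 37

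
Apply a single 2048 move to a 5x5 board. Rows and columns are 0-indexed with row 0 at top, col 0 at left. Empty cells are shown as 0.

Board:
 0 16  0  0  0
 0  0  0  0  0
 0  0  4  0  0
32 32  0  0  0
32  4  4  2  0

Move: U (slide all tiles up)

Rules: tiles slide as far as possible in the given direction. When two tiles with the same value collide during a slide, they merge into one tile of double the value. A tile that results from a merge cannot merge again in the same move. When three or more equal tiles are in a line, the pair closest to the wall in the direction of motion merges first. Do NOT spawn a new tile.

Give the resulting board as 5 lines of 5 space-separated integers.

Slide up:
col 0: [0, 0, 0, 32, 32] -> [64, 0, 0, 0, 0]
col 1: [16, 0, 0, 32, 4] -> [16, 32, 4, 0, 0]
col 2: [0, 0, 4, 0, 4] -> [8, 0, 0, 0, 0]
col 3: [0, 0, 0, 0, 2] -> [2, 0, 0, 0, 0]
col 4: [0, 0, 0, 0, 0] -> [0, 0, 0, 0, 0]

Answer: 64 16  8  2  0
 0 32  0  0  0
 0  4  0  0  0
 0  0  0  0  0
 0  0  0  0  0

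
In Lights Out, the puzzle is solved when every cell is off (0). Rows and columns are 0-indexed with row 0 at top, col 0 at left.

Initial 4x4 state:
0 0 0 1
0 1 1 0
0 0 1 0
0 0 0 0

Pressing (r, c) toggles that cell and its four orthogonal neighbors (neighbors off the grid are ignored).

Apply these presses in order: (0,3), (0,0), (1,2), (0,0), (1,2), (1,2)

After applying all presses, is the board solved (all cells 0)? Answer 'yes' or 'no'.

Answer: yes

Derivation:
After press 1 at (0,3):
0 0 1 0
0 1 1 1
0 0 1 0
0 0 0 0

After press 2 at (0,0):
1 1 1 0
1 1 1 1
0 0 1 0
0 0 0 0

After press 3 at (1,2):
1 1 0 0
1 0 0 0
0 0 0 0
0 0 0 0

After press 4 at (0,0):
0 0 0 0
0 0 0 0
0 0 0 0
0 0 0 0

After press 5 at (1,2):
0 0 1 0
0 1 1 1
0 0 1 0
0 0 0 0

After press 6 at (1,2):
0 0 0 0
0 0 0 0
0 0 0 0
0 0 0 0

Lights still on: 0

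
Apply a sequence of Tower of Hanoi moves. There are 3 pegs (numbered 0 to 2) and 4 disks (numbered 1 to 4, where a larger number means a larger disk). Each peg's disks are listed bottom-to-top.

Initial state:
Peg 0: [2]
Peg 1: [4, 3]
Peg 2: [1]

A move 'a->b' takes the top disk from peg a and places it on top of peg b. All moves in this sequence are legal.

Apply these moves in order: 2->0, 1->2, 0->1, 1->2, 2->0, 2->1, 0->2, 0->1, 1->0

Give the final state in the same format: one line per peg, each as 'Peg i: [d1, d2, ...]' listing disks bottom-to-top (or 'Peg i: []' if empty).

After move 1 (2->0):
Peg 0: [2, 1]
Peg 1: [4, 3]
Peg 2: []

After move 2 (1->2):
Peg 0: [2, 1]
Peg 1: [4]
Peg 2: [3]

After move 3 (0->1):
Peg 0: [2]
Peg 1: [4, 1]
Peg 2: [3]

After move 4 (1->2):
Peg 0: [2]
Peg 1: [4]
Peg 2: [3, 1]

After move 5 (2->0):
Peg 0: [2, 1]
Peg 1: [4]
Peg 2: [3]

After move 6 (2->1):
Peg 0: [2, 1]
Peg 1: [4, 3]
Peg 2: []

After move 7 (0->2):
Peg 0: [2]
Peg 1: [4, 3]
Peg 2: [1]

After move 8 (0->1):
Peg 0: []
Peg 1: [4, 3, 2]
Peg 2: [1]

After move 9 (1->0):
Peg 0: [2]
Peg 1: [4, 3]
Peg 2: [1]

Answer: Peg 0: [2]
Peg 1: [4, 3]
Peg 2: [1]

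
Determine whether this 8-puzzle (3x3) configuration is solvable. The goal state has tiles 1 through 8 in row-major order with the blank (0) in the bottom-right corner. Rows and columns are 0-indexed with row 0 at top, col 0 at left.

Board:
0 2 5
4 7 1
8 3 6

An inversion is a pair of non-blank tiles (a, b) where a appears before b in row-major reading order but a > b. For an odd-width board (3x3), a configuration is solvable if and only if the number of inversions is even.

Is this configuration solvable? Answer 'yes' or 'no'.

Answer: no

Derivation:
Inversions (pairs i<j in row-major order where tile[i] > tile[j] > 0): 11
11 is odd, so the puzzle is not solvable.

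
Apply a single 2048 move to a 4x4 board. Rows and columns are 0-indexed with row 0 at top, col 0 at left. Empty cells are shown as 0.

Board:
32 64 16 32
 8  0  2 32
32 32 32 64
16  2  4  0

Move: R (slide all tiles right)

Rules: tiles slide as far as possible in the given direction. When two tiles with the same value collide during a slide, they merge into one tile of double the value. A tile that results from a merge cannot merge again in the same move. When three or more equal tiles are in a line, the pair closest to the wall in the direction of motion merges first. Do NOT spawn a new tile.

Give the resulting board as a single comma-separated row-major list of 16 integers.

Answer: 32, 64, 16, 32, 0, 8, 2, 32, 0, 32, 64, 64, 0, 16, 2, 4

Derivation:
Slide right:
row 0: [32, 64, 16, 32] -> [32, 64, 16, 32]
row 1: [8, 0, 2, 32] -> [0, 8, 2, 32]
row 2: [32, 32, 32, 64] -> [0, 32, 64, 64]
row 3: [16, 2, 4, 0] -> [0, 16, 2, 4]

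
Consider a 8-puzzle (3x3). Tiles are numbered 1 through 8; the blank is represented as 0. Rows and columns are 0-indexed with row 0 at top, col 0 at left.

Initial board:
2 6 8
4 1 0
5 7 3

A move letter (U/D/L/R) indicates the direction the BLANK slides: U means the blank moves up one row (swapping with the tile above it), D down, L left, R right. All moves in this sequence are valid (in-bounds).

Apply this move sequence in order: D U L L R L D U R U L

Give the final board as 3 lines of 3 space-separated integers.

Answer: 0 2 8
4 6 1
5 7 3

Derivation:
After move 1 (D):
2 6 8
4 1 3
5 7 0

After move 2 (U):
2 6 8
4 1 0
5 7 3

After move 3 (L):
2 6 8
4 0 1
5 7 3

After move 4 (L):
2 6 8
0 4 1
5 7 3

After move 5 (R):
2 6 8
4 0 1
5 7 3

After move 6 (L):
2 6 8
0 4 1
5 7 3

After move 7 (D):
2 6 8
5 4 1
0 7 3

After move 8 (U):
2 6 8
0 4 1
5 7 3

After move 9 (R):
2 6 8
4 0 1
5 7 3

After move 10 (U):
2 0 8
4 6 1
5 7 3

After move 11 (L):
0 2 8
4 6 1
5 7 3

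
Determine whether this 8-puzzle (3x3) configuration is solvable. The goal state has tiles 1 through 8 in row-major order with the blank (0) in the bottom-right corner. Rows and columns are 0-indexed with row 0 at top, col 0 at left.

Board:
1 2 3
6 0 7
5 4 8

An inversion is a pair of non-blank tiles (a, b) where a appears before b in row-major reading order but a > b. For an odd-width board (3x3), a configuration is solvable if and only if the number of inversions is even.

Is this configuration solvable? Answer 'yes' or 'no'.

Inversions (pairs i<j in row-major order where tile[i] > tile[j] > 0): 5
5 is odd, so the puzzle is not solvable.

Answer: no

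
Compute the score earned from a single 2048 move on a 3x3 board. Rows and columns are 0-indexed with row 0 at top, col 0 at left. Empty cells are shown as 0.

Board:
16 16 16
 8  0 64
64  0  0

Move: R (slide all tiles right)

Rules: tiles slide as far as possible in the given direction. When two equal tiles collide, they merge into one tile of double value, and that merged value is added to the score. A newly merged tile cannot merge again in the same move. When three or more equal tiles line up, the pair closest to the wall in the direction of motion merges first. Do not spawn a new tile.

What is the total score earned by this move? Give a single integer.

Answer: 32

Derivation:
Slide right:
row 0: [16, 16, 16] -> [0, 16, 32]  score +32 (running 32)
row 1: [8, 0, 64] -> [0, 8, 64]  score +0 (running 32)
row 2: [64, 0, 0] -> [0, 0, 64]  score +0 (running 32)
Board after move:
 0 16 32
 0  8 64
 0  0 64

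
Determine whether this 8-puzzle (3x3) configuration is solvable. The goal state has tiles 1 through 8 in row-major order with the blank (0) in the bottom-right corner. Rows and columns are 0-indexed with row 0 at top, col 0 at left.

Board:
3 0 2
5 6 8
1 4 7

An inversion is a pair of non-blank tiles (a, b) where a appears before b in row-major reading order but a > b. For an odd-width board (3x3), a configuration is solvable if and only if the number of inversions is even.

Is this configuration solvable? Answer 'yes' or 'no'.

Inversions (pairs i<j in row-major order where tile[i] > tile[j] > 0): 10
10 is even, so the puzzle is solvable.

Answer: yes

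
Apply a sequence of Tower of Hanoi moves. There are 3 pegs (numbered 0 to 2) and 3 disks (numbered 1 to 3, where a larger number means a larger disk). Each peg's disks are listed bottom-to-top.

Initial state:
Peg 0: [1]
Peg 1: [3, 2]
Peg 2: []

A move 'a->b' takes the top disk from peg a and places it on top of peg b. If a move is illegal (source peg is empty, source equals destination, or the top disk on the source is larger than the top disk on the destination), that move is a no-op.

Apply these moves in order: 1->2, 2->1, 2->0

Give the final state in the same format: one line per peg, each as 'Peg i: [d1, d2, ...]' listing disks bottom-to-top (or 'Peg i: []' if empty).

After move 1 (1->2):
Peg 0: [1]
Peg 1: [3]
Peg 2: [2]

After move 2 (2->1):
Peg 0: [1]
Peg 1: [3, 2]
Peg 2: []

After move 3 (2->0):
Peg 0: [1]
Peg 1: [3, 2]
Peg 2: []

Answer: Peg 0: [1]
Peg 1: [3, 2]
Peg 2: []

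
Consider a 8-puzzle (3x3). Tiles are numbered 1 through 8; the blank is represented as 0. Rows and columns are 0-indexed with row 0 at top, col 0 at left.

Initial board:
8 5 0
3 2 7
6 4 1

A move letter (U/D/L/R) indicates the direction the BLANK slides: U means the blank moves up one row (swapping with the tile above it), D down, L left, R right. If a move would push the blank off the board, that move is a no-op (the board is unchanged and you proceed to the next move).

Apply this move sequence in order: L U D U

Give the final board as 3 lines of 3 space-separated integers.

Answer: 8 0 5
3 2 7
6 4 1

Derivation:
After move 1 (L):
8 0 5
3 2 7
6 4 1

After move 2 (U):
8 0 5
3 2 7
6 4 1

After move 3 (D):
8 2 5
3 0 7
6 4 1

After move 4 (U):
8 0 5
3 2 7
6 4 1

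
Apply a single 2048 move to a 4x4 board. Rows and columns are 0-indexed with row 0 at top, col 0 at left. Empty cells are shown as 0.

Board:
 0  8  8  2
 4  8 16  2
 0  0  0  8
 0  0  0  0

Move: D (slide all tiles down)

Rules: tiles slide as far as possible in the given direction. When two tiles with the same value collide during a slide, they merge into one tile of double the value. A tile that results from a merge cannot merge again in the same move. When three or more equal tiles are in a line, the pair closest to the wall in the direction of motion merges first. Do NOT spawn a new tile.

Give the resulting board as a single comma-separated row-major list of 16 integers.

Slide down:
col 0: [0, 4, 0, 0] -> [0, 0, 0, 4]
col 1: [8, 8, 0, 0] -> [0, 0, 0, 16]
col 2: [8, 16, 0, 0] -> [0, 0, 8, 16]
col 3: [2, 2, 8, 0] -> [0, 0, 4, 8]

Answer: 0, 0, 0, 0, 0, 0, 0, 0, 0, 0, 8, 4, 4, 16, 16, 8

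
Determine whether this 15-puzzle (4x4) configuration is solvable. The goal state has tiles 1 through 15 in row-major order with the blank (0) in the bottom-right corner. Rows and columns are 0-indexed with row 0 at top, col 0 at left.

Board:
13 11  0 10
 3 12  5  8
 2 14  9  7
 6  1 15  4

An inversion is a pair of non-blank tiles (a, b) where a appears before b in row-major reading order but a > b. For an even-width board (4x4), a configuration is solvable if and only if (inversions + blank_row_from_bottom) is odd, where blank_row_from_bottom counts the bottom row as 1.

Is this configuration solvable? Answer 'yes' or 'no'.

Inversions: 65
Blank is in row 0 (0-indexed from top), which is row 4 counting from the bottom (bottom = 1).
65 + 4 = 69, which is odd, so the puzzle is solvable.

Answer: yes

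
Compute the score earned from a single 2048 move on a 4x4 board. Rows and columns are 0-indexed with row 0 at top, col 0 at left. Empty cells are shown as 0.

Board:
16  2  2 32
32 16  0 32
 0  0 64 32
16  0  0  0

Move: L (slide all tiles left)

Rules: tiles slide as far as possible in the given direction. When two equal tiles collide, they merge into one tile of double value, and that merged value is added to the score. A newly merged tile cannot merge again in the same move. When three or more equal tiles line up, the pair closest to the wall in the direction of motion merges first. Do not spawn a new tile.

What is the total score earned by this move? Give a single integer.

Slide left:
row 0: [16, 2, 2, 32] -> [16, 4, 32, 0]  score +4 (running 4)
row 1: [32, 16, 0, 32] -> [32, 16, 32, 0]  score +0 (running 4)
row 2: [0, 0, 64, 32] -> [64, 32, 0, 0]  score +0 (running 4)
row 3: [16, 0, 0, 0] -> [16, 0, 0, 0]  score +0 (running 4)
Board after move:
16  4 32  0
32 16 32  0
64 32  0  0
16  0  0  0

Answer: 4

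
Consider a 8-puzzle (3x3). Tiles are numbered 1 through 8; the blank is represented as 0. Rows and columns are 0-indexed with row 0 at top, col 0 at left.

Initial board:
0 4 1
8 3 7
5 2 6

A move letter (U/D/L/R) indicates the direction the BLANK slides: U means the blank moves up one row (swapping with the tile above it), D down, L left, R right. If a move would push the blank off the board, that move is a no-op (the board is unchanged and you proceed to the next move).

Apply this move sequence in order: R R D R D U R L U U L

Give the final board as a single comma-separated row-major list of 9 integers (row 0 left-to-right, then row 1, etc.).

After move 1 (R):
4 0 1
8 3 7
5 2 6

After move 2 (R):
4 1 0
8 3 7
5 2 6

After move 3 (D):
4 1 7
8 3 0
5 2 6

After move 4 (R):
4 1 7
8 3 0
5 2 6

After move 5 (D):
4 1 7
8 3 6
5 2 0

After move 6 (U):
4 1 7
8 3 0
5 2 6

After move 7 (R):
4 1 7
8 3 0
5 2 6

After move 8 (L):
4 1 7
8 0 3
5 2 6

After move 9 (U):
4 0 7
8 1 3
5 2 6

After move 10 (U):
4 0 7
8 1 3
5 2 6

After move 11 (L):
0 4 7
8 1 3
5 2 6

Answer: 0, 4, 7, 8, 1, 3, 5, 2, 6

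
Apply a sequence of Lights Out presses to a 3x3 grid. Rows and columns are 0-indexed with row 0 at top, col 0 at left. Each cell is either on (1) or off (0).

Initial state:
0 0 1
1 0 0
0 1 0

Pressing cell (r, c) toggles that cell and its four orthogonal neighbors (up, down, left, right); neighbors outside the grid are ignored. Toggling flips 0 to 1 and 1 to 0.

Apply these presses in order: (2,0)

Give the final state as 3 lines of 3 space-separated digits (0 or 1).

After press 1 at (2,0):
0 0 1
0 0 0
1 0 0

Answer: 0 0 1
0 0 0
1 0 0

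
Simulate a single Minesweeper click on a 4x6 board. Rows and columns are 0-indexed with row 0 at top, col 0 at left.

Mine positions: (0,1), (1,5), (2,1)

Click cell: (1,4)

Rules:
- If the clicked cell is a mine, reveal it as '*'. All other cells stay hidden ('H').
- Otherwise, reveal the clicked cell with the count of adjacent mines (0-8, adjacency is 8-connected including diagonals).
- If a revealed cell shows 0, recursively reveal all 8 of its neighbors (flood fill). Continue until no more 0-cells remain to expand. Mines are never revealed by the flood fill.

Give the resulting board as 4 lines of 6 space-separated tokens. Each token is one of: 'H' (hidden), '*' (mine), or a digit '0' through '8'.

H H H H H H
H H H H 1 H
H H H H H H
H H H H H H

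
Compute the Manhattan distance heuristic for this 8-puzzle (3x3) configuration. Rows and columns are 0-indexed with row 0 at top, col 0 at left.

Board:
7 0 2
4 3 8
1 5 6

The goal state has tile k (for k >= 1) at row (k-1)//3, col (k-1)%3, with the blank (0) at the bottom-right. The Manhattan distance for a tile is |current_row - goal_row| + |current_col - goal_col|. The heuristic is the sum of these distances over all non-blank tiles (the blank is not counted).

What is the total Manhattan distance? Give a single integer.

Answer: 11

Derivation:
Tile 7: at (0,0), goal (2,0), distance |0-2|+|0-0| = 2
Tile 2: at (0,2), goal (0,1), distance |0-0|+|2-1| = 1
Tile 4: at (1,0), goal (1,0), distance |1-1|+|0-0| = 0
Tile 3: at (1,1), goal (0,2), distance |1-0|+|1-2| = 2
Tile 8: at (1,2), goal (2,1), distance |1-2|+|2-1| = 2
Tile 1: at (2,0), goal (0,0), distance |2-0|+|0-0| = 2
Tile 5: at (2,1), goal (1,1), distance |2-1|+|1-1| = 1
Tile 6: at (2,2), goal (1,2), distance |2-1|+|2-2| = 1
Sum: 2 + 1 + 0 + 2 + 2 + 2 + 1 + 1 = 11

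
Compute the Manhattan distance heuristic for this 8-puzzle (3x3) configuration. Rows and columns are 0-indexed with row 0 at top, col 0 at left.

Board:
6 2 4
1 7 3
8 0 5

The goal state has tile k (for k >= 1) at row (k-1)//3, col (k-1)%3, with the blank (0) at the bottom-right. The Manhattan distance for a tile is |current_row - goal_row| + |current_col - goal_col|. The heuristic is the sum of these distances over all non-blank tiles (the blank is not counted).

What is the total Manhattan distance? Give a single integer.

Answer: 13

Derivation:
Tile 6: (0,0)->(1,2) = 3
Tile 2: (0,1)->(0,1) = 0
Tile 4: (0,2)->(1,0) = 3
Tile 1: (1,0)->(0,0) = 1
Tile 7: (1,1)->(2,0) = 2
Tile 3: (1,2)->(0,2) = 1
Tile 8: (2,0)->(2,1) = 1
Tile 5: (2,2)->(1,1) = 2
Sum: 3 + 0 + 3 + 1 + 2 + 1 + 1 + 2 = 13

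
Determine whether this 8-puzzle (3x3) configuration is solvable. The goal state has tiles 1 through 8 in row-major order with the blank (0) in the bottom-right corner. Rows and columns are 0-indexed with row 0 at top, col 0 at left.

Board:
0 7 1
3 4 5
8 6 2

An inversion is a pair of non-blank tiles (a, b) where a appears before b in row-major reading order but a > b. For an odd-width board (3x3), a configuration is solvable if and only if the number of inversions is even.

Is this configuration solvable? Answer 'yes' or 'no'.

Inversions (pairs i<j in row-major order where tile[i] > tile[j] > 0): 12
12 is even, so the puzzle is solvable.

Answer: yes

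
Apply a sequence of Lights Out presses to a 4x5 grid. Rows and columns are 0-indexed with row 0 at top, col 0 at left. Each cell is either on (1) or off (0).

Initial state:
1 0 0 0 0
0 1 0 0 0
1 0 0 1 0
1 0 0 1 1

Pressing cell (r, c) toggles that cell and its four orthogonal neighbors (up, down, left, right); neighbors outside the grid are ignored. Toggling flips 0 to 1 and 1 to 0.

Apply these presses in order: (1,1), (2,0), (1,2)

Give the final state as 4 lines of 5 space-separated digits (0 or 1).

After press 1 at (1,1):
1 1 0 0 0
1 0 1 0 0
1 1 0 1 0
1 0 0 1 1

After press 2 at (2,0):
1 1 0 0 0
0 0 1 0 0
0 0 0 1 0
0 0 0 1 1

After press 3 at (1,2):
1 1 1 0 0
0 1 0 1 0
0 0 1 1 0
0 0 0 1 1

Answer: 1 1 1 0 0
0 1 0 1 0
0 0 1 1 0
0 0 0 1 1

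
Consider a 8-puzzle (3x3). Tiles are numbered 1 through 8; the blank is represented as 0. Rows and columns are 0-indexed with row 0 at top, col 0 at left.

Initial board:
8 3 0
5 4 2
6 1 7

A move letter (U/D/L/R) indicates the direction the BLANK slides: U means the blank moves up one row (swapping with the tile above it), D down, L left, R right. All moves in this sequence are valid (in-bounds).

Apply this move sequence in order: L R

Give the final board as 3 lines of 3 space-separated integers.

Answer: 8 3 0
5 4 2
6 1 7

Derivation:
After move 1 (L):
8 0 3
5 4 2
6 1 7

After move 2 (R):
8 3 0
5 4 2
6 1 7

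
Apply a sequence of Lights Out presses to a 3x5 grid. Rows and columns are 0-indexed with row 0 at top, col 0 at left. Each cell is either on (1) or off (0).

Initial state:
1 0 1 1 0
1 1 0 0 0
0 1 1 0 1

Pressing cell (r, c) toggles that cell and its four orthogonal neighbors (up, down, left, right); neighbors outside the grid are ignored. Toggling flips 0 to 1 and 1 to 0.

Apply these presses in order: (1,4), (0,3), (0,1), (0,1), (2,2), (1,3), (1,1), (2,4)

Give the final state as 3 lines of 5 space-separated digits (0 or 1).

After press 1 at (1,4):
1 0 1 1 1
1 1 0 1 1
0 1 1 0 0

After press 2 at (0,3):
1 0 0 0 0
1 1 0 0 1
0 1 1 0 0

After press 3 at (0,1):
0 1 1 0 0
1 0 0 0 1
0 1 1 0 0

After press 4 at (0,1):
1 0 0 0 0
1 1 0 0 1
0 1 1 0 0

After press 5 at (2,2):
1 0 0 0 0
1 1 1 0 1
0 0 0 1 0

After press 6 at (1,3):
1 0 0 1 0
1 1 0 1 0
0 0 0 0 0

After press 7 at (1,1):
1 1 0 1 0
0 0 1 1 0
0 1 0 0 0

After press 8 at (2,4):
1 1 0 1 0
0 0 1 1 1
0 1 0 1 1

Answer: 1 1 0 1 0
0 0 1 1 1
0 1 0 1 1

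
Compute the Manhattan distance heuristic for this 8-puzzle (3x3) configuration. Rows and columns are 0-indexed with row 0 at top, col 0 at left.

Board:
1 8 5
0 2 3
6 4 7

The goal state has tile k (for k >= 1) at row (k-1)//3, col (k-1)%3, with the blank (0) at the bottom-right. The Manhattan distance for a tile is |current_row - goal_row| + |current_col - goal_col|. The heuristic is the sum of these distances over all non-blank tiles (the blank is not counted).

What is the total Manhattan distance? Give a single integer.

Tile 1: (0,0)->(0,0) = 0
Tile 8: (0,1)->(2,1) = 2
Tile 5: (0,2)->(1,1) = 2
Tile 2: (1,1)->(0,1) = 1
Tile 3: (1,2)->(0,2) = 1
Tile 6: (2,0)->(1,2) = 3
Tile 4: (2,1)->(1,0) = 2
Tile 7: (2,2)->(2,0) = 2
Sum: 0 + 2 + 2 + 1 + 1 + 3 + 2 + 2 = 13

Answer: 13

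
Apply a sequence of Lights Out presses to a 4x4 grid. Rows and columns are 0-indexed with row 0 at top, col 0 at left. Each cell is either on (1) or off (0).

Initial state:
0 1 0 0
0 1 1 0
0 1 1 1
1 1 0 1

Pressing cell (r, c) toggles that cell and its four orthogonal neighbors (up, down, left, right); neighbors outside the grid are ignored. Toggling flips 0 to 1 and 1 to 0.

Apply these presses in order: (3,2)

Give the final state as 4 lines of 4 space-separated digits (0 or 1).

Answer: 0 1 0 0
0 1 1 0
0 1 0 1
1 0 1 0

Derivation:
After press 1 at (3,2):
0 1 0 0
0 1 1 0
0 1 0 1
1 0 1 0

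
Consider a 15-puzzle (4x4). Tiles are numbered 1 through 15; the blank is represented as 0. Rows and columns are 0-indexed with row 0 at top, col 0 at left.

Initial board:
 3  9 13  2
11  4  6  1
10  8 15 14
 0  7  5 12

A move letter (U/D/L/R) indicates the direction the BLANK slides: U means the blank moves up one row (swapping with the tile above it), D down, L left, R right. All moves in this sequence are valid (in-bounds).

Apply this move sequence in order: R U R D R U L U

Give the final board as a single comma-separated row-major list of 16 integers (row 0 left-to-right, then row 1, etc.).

After move 1 (R):
 3  9 13  2
11  4  6  1
10  8 15 14
 7  0  5 12

After move 2 (U):
 3  9 13  2
11  4  6  1
10  0 15 14
 7  8  5 12

After move 3 (R):
 3  9 13  2
11  4  6  1
10 15  0 14
 7  8  5 12

After move 4 (D):
 3  9 13  2
11  4  6  1
10 15  5 14
 7  8  0 12

After move 5 (R):
 3  9 13  2
11  4  6  1
10 15  5 14
 7  8 12  0

After move 6 (U):
 3  9 13  2
11  4  6  1
10 15  5  0
 7  8 12 14

After move 7 (L):
 3  9 13  2
11  4  6  1
10 15  0  5
 7  8 12 14

After move 8 (U):
 3  9 13  2
11  4  0  1
10 15  6  5
 7  8 12 14

Answer: 3, 9, 13, 2, 11, 4, 0, 1, 10, 15, 6, 5, 7, 8, 12, 14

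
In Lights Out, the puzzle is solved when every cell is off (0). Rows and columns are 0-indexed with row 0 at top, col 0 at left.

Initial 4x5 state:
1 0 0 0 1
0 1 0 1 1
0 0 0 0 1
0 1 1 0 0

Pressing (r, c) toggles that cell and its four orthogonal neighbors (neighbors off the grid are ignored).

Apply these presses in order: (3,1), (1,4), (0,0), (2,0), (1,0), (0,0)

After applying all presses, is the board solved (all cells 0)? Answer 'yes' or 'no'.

Answer: yes

Derivation:
After press 1 at (3,1):
1 0 0 0 1
0 1 0 1 1
0 1 0 0 1
1 0 0 0 0

After press 2 at (1,4):
1 0 0 0 0
0 1 0 0 0
0 1 0 0 0
1 0 0 0 0

After press 3 at (0,0):
0 1 0 0 0
1 1 0 0 0
0 1 0 0 0
1 0 0 0 0

After press 4 at (2,0):
0 1 0 0 0
0 1 0 0 0
1 0 0 0 0
0 0 0 0 0

After press 5 at (1,0):
1 1 0 0 0
1 0 0 0 0
0 0 0 0 0
0 0 0 0 0

After press 6 at (0,0):
0 0 0 0 0
0 0 0 0 0
0 0 0 0 0
0 0 0 0 0

Lights still on: 0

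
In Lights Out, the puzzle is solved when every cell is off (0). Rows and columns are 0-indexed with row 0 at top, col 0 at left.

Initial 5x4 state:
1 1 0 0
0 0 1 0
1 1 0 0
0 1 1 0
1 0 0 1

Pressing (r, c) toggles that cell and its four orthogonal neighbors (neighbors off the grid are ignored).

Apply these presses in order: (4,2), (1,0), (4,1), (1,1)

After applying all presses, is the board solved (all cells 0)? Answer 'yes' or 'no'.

After press 1 at (4,2):
1 1 0 0
0 0 1 0
1 1 0 0
0 1 0 0
1 1 1 0

After press 2 at (1,0):
0 1 0 0
1 1 1 0
0 1 0 0
0 1 0 0
1 1 1 0

After press 3 at (4,1):
0 1 0 0
1 1 1 0
0 1 0 0
0 0 0 0
0 0 0 0

After press 4 at (1,1):
0 0 0 0
0 0 0 0
0 0 0 0
0 0 0 0
0 0 0 0

Lights still on: 0

Answer: yes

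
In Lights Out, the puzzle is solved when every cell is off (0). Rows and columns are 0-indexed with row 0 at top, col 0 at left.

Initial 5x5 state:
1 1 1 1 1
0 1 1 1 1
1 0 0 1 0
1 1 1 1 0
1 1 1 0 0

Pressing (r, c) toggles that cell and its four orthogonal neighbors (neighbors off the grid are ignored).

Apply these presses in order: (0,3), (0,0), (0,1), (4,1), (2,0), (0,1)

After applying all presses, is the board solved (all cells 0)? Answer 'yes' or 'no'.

Answer: no

Derivation:
After press 1 at (0,3):
1 1 0 0 0
0 1 1 0 1
1 0 0 1 0
1 1 1 1 0
1 1 1 0 0

After press 2 at (0,0):
0 0 0 0 0
1 1 1 0 1
1 0 0 1 0
1 1 1 1 0
1 1 1 0 0

After press 3 at (0,1):
1 1 1 0 0
1 0 1 0 1
1 0 0 1 0
1 1 1 1 0
1 1 1 0 0

After press 4 at (4,1):
1 1 1 0 0
1 0 1 0 1
1 0 0 1 0
1 0 1 1 0
0 0 0 0 0

After press 5 at (2,0):
1 1 1 0 0
0 0 1 0 1
0 1 0 1 0
0 0 1 1 0
0 0 0 0 0

After press 6 at (0,1):
0 0 0 0 0
0 1 1 0 1
0 1 0 1 0
0 0 1 1 0
0 0 0 0 0

Lights still on: 7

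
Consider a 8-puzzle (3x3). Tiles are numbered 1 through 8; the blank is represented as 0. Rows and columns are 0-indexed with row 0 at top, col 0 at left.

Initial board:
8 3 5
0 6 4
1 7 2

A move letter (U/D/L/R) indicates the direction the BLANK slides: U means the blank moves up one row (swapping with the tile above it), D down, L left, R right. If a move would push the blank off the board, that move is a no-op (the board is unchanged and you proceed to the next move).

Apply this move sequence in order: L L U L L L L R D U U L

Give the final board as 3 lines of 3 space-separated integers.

After move 1 (L):
8 3 5
0 6 4
1 7 2

After move 2 (L):
8 3 5
0 6 4
1 7 2

After move 3 (U):
0 3 5
8 6 4
1 7 2

After move 4 (L):
0 3 5
8 6 4
1 7 2

After move 5 (L):
0 3 5
8 6 4
1 7 2

After move 6 (L):
0 3 5
8 6 4
1 7 2

After move 7 (L):
0 3 5
8 6 4
1 7 2

After move 8 (R):
3 0 5
8 6 4
1 7 2

After move 9 (D):
3 6 5
8 0 4
1 7 2

After move 10 (U):
3 0 5
8 6 4
1 7 2

After move 11 (U):
3 0 5
8 6 4
1 7 2

After move 12 (L):
0 3 5
8 6 4
1 7 2

Answer: 0 3 5
8 6 4
1 7 2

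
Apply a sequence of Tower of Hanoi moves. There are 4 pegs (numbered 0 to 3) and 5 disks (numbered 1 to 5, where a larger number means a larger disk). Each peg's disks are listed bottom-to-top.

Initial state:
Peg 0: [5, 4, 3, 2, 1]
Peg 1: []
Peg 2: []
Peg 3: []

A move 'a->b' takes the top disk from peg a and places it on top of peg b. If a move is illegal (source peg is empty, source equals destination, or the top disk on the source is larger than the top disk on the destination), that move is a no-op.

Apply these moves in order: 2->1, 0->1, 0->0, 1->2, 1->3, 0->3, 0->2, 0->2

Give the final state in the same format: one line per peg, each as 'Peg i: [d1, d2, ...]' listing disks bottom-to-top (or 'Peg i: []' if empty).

After move 1 (2->1):
Peg 0: [5, 4, 3, 2, 1]
Peg 1: []
Peg 2: []
Peg 3: []

After move 2 (0->1):
Peg 0: [5, 4, 3, 2]
Peg 1: [1]
Peg 2: []
Peg 3: []

After move 3 (0->0):
Peg 0: [5, 4, 3, 2]
Peg 1: [1]
Peg 2: []
Peg 3: []

After move 4 (1->2):
Peg 0: [5, 4, 3, 2]
Peg 1: []
Peg 2: [1]
Peg 3: []

After move 5 (1->3):
Peg 0: [5, 4, 3, 2]
Peg 1: []
Peg 2: [1]
Peg 3: []

After move 6 (0->3):
Peg 0: [5, 4, 3]
Peg 1: []
Peg 2: [1]
Peg 3: [2]

After move 7 (0->2):
Peg 0: [5, 4, 3]
Peg 1: []
Peg 2: [1]
Peg 3: [2]

After move 8 (0->2):
Peg 0: [5, 4, 3]
Peg 1: []
Peg 2: [1]
Peg 3: [2]

Answer: Peg 0: [5, 4, 3]
Peg 1: []
Peg 2: [1]
Peg 3: [2]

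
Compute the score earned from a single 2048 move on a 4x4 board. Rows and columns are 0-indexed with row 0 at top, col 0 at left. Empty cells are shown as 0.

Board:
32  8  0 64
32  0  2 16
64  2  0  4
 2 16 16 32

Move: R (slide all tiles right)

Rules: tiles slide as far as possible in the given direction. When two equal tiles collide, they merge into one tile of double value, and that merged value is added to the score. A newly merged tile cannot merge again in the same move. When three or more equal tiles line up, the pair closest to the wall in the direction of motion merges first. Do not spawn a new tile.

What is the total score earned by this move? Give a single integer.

Answer: 32

Derivation:
Slide right:
row 0: [32, 8, 0, 64] -> [0, 32, 8, 64]  score +0 (running 0)
row 1: [32, 0, 2, 16] -> [0, 32, 2, 16]  score +0 (running 0)
row 2: [64, 2, 0, 4] -> [0, 64, 2, 4]  score +0 (running 0)
row 3: [2, 16, 16, 32] -> [0, 2, 32, 32]  score +32 (running 32)
Board after move:
 0 32  8 64
 0 32  2 16
 0 64  2  4
 0  2 32 32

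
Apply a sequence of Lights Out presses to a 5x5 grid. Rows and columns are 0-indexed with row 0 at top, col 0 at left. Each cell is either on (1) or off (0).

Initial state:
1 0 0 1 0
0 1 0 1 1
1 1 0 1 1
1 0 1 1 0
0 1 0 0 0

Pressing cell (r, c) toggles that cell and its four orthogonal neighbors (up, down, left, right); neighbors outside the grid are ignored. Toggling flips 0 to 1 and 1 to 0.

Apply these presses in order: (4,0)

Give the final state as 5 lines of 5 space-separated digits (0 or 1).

After press 1 at (4,0):
1 0 0 1 0
0 1 0 1 1
1 1 0 1 1
0 0 1 1 0
1 0 0 0 0

Answer: 1 0 0 1 0
0 1 0 1 1
1 1 0 1 1
0 0 1 1 0
1 0 0 0 0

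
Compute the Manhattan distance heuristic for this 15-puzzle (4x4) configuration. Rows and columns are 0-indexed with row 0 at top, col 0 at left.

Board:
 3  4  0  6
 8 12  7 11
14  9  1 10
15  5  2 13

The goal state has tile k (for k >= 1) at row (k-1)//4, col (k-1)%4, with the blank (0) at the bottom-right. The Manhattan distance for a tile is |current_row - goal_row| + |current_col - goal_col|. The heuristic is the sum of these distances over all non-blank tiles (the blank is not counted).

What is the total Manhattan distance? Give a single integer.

Answer: 36

Derivation:
Tile 3: (0,0)->(0,2) = 2
Tile 4: (0,1)->(0,3) = 2
Tile 6: (0,3)->(1,1) = 3
Tile 8: (1,0)->(1,3) = 3
Tile 12: (1,1)->(2,3) = 3
Tile 7: (1,2)->(1,2) = 0
Tile 11: (1,3)->(2,2) = 2
Tile 14: (2,0)->(3,1) = 2
Tile 9: (2,1)->(2,0) = 1
Tile 1: (2,2)->(0,0) = 4
Tile 10: (2,3)->(2,1) = 2
Tile 15: (3,0)->(3,2) = 2
Tile 5: (3,1)->(1,0) = 3
Tile 2: (3,2)->(0,1) = 4
Tile 13: (3,3)->(3,0) = 3
Sum: 2 + 2 + 3 + 3 + 3 + 0 + 2 + 2 + 1 + 4 + 2 + 2 + 3 + 4 + 3 = 36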